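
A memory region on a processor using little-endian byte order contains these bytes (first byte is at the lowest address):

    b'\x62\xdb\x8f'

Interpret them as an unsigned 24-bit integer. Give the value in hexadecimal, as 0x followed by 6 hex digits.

0x8FDB62

Little-endian: lowest address holds the least-significant byte.
Reassemble most-significant byte first: 8F DB 62 → 0x8FDB62.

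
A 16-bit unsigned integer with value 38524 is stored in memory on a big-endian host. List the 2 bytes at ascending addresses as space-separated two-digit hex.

96 7C

38524 in hexadecimal, padded to 16 bits, is 0x967C.
Split into bytes (most-significant first): 96 7C.
In big-endian order the high byte comes first in memory.
So the memory order matches the most-significant-first order: 96 7C.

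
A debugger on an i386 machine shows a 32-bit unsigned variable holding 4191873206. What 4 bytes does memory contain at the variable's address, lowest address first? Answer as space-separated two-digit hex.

4191873206 in hexadecimal, padded to 32 bits, is 0xF9DAE8B6.
Split into bytes (most-significant first): F9 DA E8 B6.
Little-endian stores the least-significant byte at the lowest address.
So at ascending addresses the bytes are B6 E8 DA F9.

B6 E8 DA F9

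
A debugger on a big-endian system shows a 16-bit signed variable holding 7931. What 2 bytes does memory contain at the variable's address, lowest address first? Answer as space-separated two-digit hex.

7931 in hexadecimal, padded to 16 bits, is 0x1EFB.
Split into bytes (most-significant first): 1E FB.
Big-endian stores the most-significant byte at the lowest address.
So the memory order matches the most-significant-first order: 1E FB.

1E FB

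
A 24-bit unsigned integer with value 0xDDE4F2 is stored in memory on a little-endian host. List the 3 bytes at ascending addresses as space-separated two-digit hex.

F2 E4 DD

Split into bytes (most-significant first): DD E4 F2.
Little-endian stores the least-significant byte at the lowest address.
So at ascending addresses the bytes are F2 E4 DD.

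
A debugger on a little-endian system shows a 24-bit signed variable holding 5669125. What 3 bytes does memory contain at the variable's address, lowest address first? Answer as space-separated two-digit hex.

5669125 in hexadecimal, padded to 24 bits, is 0x568105.
Split into bytes (most-significant first): 56 81 05.
Little-endian stores the least-significant byte at the lowest address.
So at ascending addresses the bytes are 05 81 56.

05 81 56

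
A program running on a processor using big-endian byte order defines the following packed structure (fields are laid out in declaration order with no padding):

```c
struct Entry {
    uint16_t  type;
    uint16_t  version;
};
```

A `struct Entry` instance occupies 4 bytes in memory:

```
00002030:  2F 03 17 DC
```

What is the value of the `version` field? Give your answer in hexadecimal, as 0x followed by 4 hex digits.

0x17DC

`version` follows `type` (2 bytes), so it starts at byte offset 2 and occupies 2 bytes.
Bytes at offsets 2..3: 17 DC.
Big-endian: lowest address holds the most-significant byte.
The bytes are already most-significant first: 0x17DC.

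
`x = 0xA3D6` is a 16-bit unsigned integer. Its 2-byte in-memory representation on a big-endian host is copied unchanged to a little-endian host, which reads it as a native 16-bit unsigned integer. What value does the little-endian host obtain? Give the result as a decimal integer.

54947

Stored big-endian, the bytes at ascending addresses are A3 D6.
Read back as little-endian, the first byte is least significant, giving 0xD6A3.
0xD6A3 = 54947.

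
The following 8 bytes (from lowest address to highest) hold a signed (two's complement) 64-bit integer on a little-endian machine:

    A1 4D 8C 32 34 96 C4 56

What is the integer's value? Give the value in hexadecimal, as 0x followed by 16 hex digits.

Little-endian stores the least-significant byte at the lowest address.
Reassemble most-significant byte first: 56 C4 96 34 32 8C 4D A1 → 0x56C49634328C4DA1.

0x56C49634328C4DA1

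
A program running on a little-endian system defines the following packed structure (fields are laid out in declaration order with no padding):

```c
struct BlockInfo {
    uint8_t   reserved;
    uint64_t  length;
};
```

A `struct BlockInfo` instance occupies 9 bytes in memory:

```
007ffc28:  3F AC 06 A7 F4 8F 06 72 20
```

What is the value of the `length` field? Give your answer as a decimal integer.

`length` follows `reserved` (1 byte), so it starts at byte offset 1 and occupies 8 bytes.
Bytes at offsets 1..8: AC 06 A7 F4 8F 06 72 20.
Little-endian stores the least-significant byte at the lowest address.
Reassemble most-significant byte first: 20 72 06 8F F4 A7 06 AC → 0x2072068FF4A706AC.
0x2072068FF4A706AC = 2337938371913385644.

2337938371913385644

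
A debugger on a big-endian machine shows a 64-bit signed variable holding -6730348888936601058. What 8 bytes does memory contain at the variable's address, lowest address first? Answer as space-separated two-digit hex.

A2 98 FF 58 2C 7D 2A 1E

Two's complement of -6730348888936601058 in 64 bits: 6730348888936601058 = 0x5D6700A7D382D5E2; invert → 0xA298FF582C7D2A1D; add 1 → 0xA298FF582C7D2A1E.
Split into bytes (most-significant first): A2 98 FF 58 2C 7D 2A 1E.
In big-endian order the high byte comes first in memory.
So the memory order matches the most-significant-first order: A2 98 FF 58 2C 7D 2A 1E.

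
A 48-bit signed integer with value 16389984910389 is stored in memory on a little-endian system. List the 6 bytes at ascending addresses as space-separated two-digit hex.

16389984910389 in hexadecimal, padded to 48 bits, is 0x0EE8173A7C35.
Split into bytes (most-significant first): 0E E8 17 3A 7C 35.
In little-endian order the low byte comes first in memory.
So at ascending addresses the bytes are 35 7C 3A 17 E8 0E.

35 7C 3A 17 E8 0E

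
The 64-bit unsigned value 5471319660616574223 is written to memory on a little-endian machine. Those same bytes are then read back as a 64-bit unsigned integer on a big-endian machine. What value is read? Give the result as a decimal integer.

1109478937945763403

5471319660616574223 in 64-bit hexadecimal is 0x4BEE083E37A9650F.
Stored little-endian, the bytes at ascending addresses are 0F 65 A9 37 3E 08 EE 4B.
Read back as big-endian, the last byte is least significant, giving 0x0F65A9373E08EE4B.
0x0F65A9373E08EE4B = 1109478937945763403.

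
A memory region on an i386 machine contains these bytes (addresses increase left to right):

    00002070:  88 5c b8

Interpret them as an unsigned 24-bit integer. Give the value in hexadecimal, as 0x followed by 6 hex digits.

0xB85C88

Little-endian stores the least-significant byte at the lowest address.
Reassemble most-significant byte first: B8 5C 88 → 0xB85C88.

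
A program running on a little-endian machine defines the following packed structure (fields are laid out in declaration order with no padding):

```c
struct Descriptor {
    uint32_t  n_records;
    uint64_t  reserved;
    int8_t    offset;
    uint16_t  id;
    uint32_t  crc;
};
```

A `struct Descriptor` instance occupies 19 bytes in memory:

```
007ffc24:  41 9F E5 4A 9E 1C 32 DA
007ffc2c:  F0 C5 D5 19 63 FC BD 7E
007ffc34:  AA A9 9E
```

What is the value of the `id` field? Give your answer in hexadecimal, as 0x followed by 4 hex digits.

0xBDFC

`id` follows `n_records` (4 B), `reserved` (8 B), `offset` (1 B), so it starts at offset 4 + 8 + 1 = 13 and occupies 2 bytes.
Bytes at offsets 13..14: FC BD.
In little-endian order the low byte comes first in memory.
Reassemble most-significant byte first: BD FC → 0xBDFC.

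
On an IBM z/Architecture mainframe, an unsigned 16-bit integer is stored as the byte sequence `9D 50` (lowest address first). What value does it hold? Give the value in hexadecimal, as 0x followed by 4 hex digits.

Big-endian stores the most-significant byte at the lowest address.
The bytes are already most-significant first: 0x9D50.

0x9D50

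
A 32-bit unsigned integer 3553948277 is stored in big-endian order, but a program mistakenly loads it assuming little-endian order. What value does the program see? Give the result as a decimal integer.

1978848467

3553948277 in 32-bit hexadecimal is 0xD3D4F275.
Stored big-endian, the bytes at ascending addresses are D3 D4 F2 75.
Read back as little-endian, the first byte is least significant, giving 0x75F2D4D3.
0x75F2D4D3 = 1978848467.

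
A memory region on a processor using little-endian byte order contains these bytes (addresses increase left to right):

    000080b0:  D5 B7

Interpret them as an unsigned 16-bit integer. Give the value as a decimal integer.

Little-endian: lowest address holds the least-significant byte.
Reassemble most-significant byte first: B7 D5 → 0xB7D5.
0xB7D5 = 47061.

47061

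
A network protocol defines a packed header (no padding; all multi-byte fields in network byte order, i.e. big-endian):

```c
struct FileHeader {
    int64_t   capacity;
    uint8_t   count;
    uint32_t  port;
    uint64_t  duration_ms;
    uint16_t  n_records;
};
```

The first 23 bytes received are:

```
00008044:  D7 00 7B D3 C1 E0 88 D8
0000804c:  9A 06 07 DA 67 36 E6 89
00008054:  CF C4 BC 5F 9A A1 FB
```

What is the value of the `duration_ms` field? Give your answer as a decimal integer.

3956000848143474586

`duration_ms` follows `capacity` (8 B), `count` (1 B), `port` (4 B), so it starts at offset 8 + 1 + 4 = 13 and occupies 8 bytes.
Bytes at offsets 13..20: 36 E6 89 CF C4 BC 5F 9A.
In big-endian order the high byte comes first in memory.
The bytes are already most-significant first: 0x36E689CFC4BC5F9A.
0x36E689CFC4BC5F9A = 3956000848143474586.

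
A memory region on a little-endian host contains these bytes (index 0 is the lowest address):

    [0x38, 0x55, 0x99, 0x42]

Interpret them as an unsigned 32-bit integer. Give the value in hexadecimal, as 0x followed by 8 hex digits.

0x42995538

Little-endian stores the least-significant byte at the lowest address.
Reassemble most-significant byte first: 42 99 55 38 → 0x42995538.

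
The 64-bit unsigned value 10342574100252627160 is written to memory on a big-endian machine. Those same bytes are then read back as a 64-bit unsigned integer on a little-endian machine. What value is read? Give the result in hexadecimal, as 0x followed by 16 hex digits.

10342574100252627160 in 64-bit hexadecimal is 0x8F883458CCB690D8.
Stored big-endian, the bytes at ascending addresses are 8F 88 34 58 CC B6 90 D8.
Read back as little-endian, the first byte is least significant, giving 0xD890B6CC5834888F.

0xD890B6CC5834888F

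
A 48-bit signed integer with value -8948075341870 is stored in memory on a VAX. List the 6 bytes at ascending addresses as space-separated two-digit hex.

D2 D7 25 9D DC F7

Two's complement of -8948075341870 in 48 bits: 8948075341870 = 0x082362DA282E; invert → 0xF7DC9D25D7D1; add 1 → 0xF7DC9D25D7D2.
Split into bytes (most-significant first): F7 DC 9D 25 D7 D2.
Little-endian stores the least-significant byte at the lowest address.
So at ascending addresses the bytes are D2 D7 25 9D DC F7.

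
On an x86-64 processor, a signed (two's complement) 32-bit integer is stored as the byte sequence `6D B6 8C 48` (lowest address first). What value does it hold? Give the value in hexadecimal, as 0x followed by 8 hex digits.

Little-endian: lowest address holds the least-significant byte.
Reassemble most-significant byte first: 48 8C B6 6D → 0x488CB66D.

0x488CB66D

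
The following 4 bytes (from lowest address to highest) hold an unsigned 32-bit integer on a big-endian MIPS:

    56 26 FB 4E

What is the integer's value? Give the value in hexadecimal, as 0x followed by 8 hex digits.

0x5626FB4E

Big-endian stores the most-significant byte at the lowest address.
The bytes are already most-significant first: 0x5626FB4E.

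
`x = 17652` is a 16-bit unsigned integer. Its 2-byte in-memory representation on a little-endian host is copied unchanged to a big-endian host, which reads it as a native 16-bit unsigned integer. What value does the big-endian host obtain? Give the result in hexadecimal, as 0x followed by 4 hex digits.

0xF444

17652 in 16-bit hexadecimal is 0x44F4.
Stored little-endian, the bytes at ascending addresses are F4 44.
Read back as big-endian, the last byte is least significant, giving 0xF444.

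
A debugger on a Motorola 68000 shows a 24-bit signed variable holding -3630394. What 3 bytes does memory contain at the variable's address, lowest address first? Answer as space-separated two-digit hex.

Two's complement of -3630394 in 24 bits: 3630394 = 0x37653A; invert → 0xC89AC5; add 1 → 0xC89AC6.
Split into bytes (most-significant first): C8 9A C6.
Big-endian stores the most-significant byte at the lowest address.
So the memory order matches the most-significant-first order: C8 9A C6.

C8 9A C6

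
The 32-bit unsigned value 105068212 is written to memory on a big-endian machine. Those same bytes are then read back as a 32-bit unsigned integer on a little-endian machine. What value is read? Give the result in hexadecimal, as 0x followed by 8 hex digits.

105068212 in 32-bit hexadecimal is 0x064336B4.
Stored big-endian, the bytes at ascending addresses are 06 43 36 B4.
Read back as little-endian, the first byte is least significant, giving 0xB4364306.

0xB4364306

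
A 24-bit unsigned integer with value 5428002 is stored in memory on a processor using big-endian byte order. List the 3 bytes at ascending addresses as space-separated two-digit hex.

5428002 in hexadecimal, padded to 24 bits, is 0x52D322.
Split into bytes (most-significant first): 52 D3 22.
Big-endian: lowest address holds the most-significant byte.
So the memory order matches the most-significant-first order: 52 D3 22.

52 D3 22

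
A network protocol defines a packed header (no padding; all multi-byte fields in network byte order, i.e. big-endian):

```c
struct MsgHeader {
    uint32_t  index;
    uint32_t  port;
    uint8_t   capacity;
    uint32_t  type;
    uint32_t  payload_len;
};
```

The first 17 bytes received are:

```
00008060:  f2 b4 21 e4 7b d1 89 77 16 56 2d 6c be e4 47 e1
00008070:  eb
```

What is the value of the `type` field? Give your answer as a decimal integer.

`type` follows `index` (4 B), `port` (4 B), `capacity` (1 B), so it starts at offset 4 + 4 + 1 = 9 and occupies 4 bytes.
Bytes at offsets 9..12: 56 2D 6C BE.
Big-endian: lowest address holds the most-significant byte.
The bytes are already most-significant first: 0x562D6CBE.
0x562D6CBE = 1445817534.

1445817534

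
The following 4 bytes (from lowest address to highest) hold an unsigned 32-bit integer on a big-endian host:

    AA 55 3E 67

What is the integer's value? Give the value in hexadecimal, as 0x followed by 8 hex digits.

0xAA553E67

Big-endian stores the most-significant byte at the lowest address.
The bytes are already most-significant first: 0xAA553E67.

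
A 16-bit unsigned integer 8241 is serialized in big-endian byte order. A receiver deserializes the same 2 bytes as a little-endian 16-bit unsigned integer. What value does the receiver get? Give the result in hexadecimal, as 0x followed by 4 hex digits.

8241 in 16-bit hexadecimal is 0x2031.
Stored big-endian, the bytes at ascending addresses are 20 31.
Read back as little-endian, the first byte is least significant, giving 0x3120.

0x3120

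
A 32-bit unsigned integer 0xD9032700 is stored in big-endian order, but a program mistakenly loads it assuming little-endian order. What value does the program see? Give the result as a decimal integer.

Stored big-endian, the bytes at ascending addresses are D9 03 27 00.
Read back as little-endian, the first byte is least significant, giving 0x002703D9.
0x002703D9 = 2556889.

2556889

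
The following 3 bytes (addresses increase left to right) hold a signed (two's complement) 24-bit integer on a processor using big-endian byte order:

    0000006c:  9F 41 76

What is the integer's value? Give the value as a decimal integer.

Big-endian stores the most-significant byte at the lowest address.
The bytes are already most-significant first: 0x9F4176.
Top bit is set, so as a signed 24-bit value this is 0x9F4176 − 2^24 = -6340234.

-6340234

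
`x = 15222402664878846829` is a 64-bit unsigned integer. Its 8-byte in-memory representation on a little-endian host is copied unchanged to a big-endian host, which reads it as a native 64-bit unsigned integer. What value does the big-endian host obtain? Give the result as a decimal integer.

15222402664878846829 in 64-bit hexadecimal is 0xD340D6926C10336D.
Stored little-endian, the bytes at ascending addresses are 6D 33 10 6C 92 D6 40 D3.
Read back as big-endian, the last byte is least significant, giving 0x6D33106C92D640D3.
0x6D33106C92D640D3 = 7868651032452415699.

7868651032452415699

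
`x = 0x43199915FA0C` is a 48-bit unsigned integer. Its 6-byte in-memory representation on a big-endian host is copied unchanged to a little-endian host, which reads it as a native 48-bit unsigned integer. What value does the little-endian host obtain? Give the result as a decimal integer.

14268243712323

Stored big-endian, the bytes at ascending addresses are 43 19 99 15 FA 0C.
Read back as little-endian, the first byte is least significant, giving 0x0CFA15991943.
0x0CFA15991943 = 14268243712323.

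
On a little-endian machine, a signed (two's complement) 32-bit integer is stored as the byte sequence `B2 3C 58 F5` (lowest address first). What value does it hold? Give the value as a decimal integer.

-178766670

Little-endian stores the least-significant byte at the lowest address.
Reassemble most-significant byte first: F5 58 3C B2 → 0xF5583CB2.
Top bit is set, so as a signed 32-bit value this is 0xF5583CB2 − 2^32 = -178766670.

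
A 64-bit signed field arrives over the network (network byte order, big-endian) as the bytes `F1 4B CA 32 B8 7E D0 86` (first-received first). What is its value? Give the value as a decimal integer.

-1059530968123125626

Big-endian: lowest address holds the most-significant byte.
The bytes are already most-significant first: 0xF14BCA32B87ED086.
Top bit is set, so as a signed 64-bit value this is 0xF14BCA32B87ED086 − 2^64 = -1059530968123125626.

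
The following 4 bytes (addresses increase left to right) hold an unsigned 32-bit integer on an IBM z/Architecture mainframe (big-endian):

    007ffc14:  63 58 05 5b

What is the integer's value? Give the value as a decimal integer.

1666712923

In big-endian order the high byte comes first in memory.
The bytes are already most-significant first: 0x6358055B.
0x6358055B = 1666712923.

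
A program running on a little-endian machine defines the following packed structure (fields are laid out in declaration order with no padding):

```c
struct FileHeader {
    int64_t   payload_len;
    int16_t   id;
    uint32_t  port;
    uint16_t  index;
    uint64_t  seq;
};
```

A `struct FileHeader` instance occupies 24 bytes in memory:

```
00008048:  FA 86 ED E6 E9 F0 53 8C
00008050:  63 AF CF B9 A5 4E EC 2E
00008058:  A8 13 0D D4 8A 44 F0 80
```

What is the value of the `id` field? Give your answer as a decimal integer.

`id` follows `payload_len` (8 bytes), so it starts at byte offset 8 and occupies 2 bytes.
Bytes at offsets 8..9: 63 AF.
Little-endian: lowest address holds the least-significant byte.
Reassemble most-significant byte first: AF 63 → 0xAF63.
Top bit is set, so as a signed 16-bit value this is 0xAF63 − 2^16 = -20637.

-20637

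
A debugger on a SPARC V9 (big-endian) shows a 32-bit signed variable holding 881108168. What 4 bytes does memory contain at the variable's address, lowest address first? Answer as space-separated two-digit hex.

34 84 A4 C8

881108168 in hexadecimal, padded to 32 bits, is 0x3484A4C8.
Split into bytes (most-significant first): 34 84 A4 C8.
In big-endian order the high byte comes first in memory.
So the memory order matches the most-significant-first order: 34 84 A4 C8.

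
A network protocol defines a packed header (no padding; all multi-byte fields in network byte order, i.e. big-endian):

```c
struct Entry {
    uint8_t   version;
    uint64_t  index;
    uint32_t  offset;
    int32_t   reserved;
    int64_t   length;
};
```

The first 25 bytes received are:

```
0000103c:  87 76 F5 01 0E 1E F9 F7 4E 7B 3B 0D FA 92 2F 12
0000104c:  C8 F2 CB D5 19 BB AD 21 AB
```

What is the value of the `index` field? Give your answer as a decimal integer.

`index` follows `version` (1 byte), so it starts at byte offset 1 and occupies 8 bytes.
Bytes at offsets 1..8: 76 F5 01 0E 1E F9 F7 4E.
In big-endian order the high byte comes first in memory.
The bytes are already most-significant first: 0x76F5010E1EF9F74E.
0x76F5010E1EF9F74E = 8571758625930475342.

8571758625930475342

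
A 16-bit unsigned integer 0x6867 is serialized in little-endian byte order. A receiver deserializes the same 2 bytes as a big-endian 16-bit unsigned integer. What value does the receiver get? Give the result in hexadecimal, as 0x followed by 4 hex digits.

Stored little-endian, the bytes at ascending addresses are 67 68.
Read back as big-endian, the last byte is least significant, giving 0x6768.

0x6768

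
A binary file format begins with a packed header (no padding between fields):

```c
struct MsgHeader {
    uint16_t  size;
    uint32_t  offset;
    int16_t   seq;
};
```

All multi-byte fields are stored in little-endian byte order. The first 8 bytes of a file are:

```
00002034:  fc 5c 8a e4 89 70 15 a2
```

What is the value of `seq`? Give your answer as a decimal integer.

-24043

`seq` follows `size` (2 B), `offset` (4 B), so it starts at offset 2 + 4 = 6 and occupies 2 bytes.
Bytes at offsets 6..7: 15 A2.
In little-endian order the low byte comes first in memory.
Reassemble most-significant byte first: A2 15 → 0xA215.
Top bit is set, so as a signed 16-bit value this is 0xA215 − 2^16 = -24043.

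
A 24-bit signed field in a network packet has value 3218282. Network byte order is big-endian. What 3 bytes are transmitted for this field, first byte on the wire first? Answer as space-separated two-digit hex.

31 1B 6A

3218282 in hexadecimal, padded to 24 bits, is 0x311B6A.
Split into bytes (most-significant first): 31 1B 6A.
Big-endian: lowest address holds the most-significant byte.
So the memory order matches the most-significant-first order: 31 1B 6A.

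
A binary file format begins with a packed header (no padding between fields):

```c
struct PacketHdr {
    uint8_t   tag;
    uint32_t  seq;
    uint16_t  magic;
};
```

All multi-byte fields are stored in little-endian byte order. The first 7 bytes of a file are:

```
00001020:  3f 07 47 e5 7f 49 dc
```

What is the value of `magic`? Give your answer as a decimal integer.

`magic` follows `tag` (1 B), `seq` (4 B), so it starts at offset 1 + 4 = 5 and occupies 2 bytes.
Bytes at offsets 5..6: 49 DC.
In little-endian order the low byte comes first in memory.
Reassemble most-significant byte first: DC 49 → 0xDC49.
0xDC49 = 56393.

56393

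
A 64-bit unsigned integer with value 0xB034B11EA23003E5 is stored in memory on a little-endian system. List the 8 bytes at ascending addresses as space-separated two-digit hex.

Split into bytes (most-significant first): B0 34 B1 1E A2 30 03 E5.
In little-endian order the low byte comes first in memory.
So at ascending addresses the bytes are E5 03 30 A2 1E B1 34 B0.

E5 03 30 A2 1E B1 34 B0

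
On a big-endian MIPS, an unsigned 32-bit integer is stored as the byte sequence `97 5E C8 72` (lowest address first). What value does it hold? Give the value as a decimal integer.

In big-endian order the high byte comes first in memory.
The bytes are already most-significant first: 0x975EC872.
0x975EC872 = 2539571314.

2539571314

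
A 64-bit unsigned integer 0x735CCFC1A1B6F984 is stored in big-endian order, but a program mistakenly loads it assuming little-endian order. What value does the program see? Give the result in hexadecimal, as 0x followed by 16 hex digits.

0x84F9B6A1C1CF5C73

Stored big-endian, the bytes at ascending addresses are 73 5C CF C1 A1 B6 F9 84.
Read back as little-endian, the first byte is least significant, giving 0x84F9B6A1C1CF5C73.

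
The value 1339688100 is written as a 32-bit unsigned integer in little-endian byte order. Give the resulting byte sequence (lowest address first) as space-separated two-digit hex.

A4 04 DA 4F

1339688100 in hexadecimal, padded to 32 bits, is 0x4FDA04A4.
Split into bytes (most-significant first): 4F DA 04 A4.
In little-endian order the low byte comes first in memory.
So at ascending addresses the bytes are A4 04 DA 4F.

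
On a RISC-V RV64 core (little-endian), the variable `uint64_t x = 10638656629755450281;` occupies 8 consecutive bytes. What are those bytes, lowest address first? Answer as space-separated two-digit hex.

10638656629755450281 in hexadecimal, padded to 64 bits, is 0x93A419D6B7ED93A9.
Split into bytes (most-significant first): 93 A4 19 D6 B7 ED 93 A9.
Little-endian: lowest address holds the least-significant byte.
So at ascending addresses the bytes are A9 93 ED B7 D6 19 A4 93.

A9 93 ED B7 D6 19 A4 93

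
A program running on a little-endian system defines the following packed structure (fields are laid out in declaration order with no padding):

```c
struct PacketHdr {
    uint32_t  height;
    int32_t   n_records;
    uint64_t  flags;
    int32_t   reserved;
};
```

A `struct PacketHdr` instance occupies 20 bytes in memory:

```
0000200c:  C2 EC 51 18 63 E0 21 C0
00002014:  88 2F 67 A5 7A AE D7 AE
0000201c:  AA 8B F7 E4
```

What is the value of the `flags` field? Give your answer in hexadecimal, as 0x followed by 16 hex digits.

0xAED7AE7AA5672F88

`flags` follows `height` (4 B), `n_records` (4 B), so it starts at offset 4 + 4 = 8 and occupies 8 bytes.
Bytes at offsets 8..15: 88 2F 67 A5 7A AE D7 AE.
Little-endian: lowest address holds the least-significant byte.
Reassemble most-significant byte first: AE D7 AE 7A A5 67 2F 88 → 0xAED7AE7AA5672F88.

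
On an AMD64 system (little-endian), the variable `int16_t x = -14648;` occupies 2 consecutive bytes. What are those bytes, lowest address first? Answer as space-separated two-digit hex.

C8 C6

Two's complement of -14648 in 16 bits: 14648 = 0x3938; invert → 0xC6C7; add 1 → 0xC6C8.
Split into bytes (most-significant first): C6 C8.
Little-endian stores the least-significant byte at the lowest address.
So at ascending addresses the bytes are C8 C6.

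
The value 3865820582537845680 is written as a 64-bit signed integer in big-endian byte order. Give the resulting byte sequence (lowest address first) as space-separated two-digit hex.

3865820582537845680 in hexadecimal, padded to 64 bits, is 0x35A627567B8FDBB0.
Split into bytes (most-significant first): 35 A6 27 56 7B 8F DB B0.
Big-endian stores the most-significant byte at the lowest address.
So the memory order matches the most-significant-first order: 35 A6 27 56 7B 8F DB B0.

35 A6 27 56 7B 8F DB B0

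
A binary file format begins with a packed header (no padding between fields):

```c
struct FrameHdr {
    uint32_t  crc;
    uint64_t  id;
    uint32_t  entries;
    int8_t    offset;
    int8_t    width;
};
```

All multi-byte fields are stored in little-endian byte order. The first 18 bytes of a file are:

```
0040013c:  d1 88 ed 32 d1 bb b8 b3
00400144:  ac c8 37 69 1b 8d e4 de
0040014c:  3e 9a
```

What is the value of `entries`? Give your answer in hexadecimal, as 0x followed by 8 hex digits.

`entries` follows `crc` (4 B), `id` (8 B), so it starts at offset 4 + 8 = 12 and occupies 4 bytes.
Bytes at offsets 12..15: 1B 8D E4 DE.
Little-endian stores the least-significant byte at the lowest address.
Reassemble most-significant byte first: DE E4 8D 1B → 0xDEE48D1B.

0xDEE48D1B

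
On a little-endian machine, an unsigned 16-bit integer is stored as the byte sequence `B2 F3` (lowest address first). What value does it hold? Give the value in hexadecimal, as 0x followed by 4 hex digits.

0xF3B2

Little-endian stores the least-significant byte at the lowest address.
Reassemble most-significant byte first: F3 B2 → 0xF3B2.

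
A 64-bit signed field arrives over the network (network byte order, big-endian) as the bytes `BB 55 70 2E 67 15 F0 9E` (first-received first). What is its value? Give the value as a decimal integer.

Big-endian: lowest address holds the most-significant byte.
The bytes are already most-significant first: 0xBB55702E6715F09E.
Top bit is set, so as a signed 64-bit value this is 0xBB55702E6715F09E − 2^64 = -4947925270996324194.

-4947925270996324194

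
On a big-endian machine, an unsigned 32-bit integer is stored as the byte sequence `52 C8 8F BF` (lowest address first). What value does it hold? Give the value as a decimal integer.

1388875711

In big-endian order the high byte comes first in memory.
The bytes are already most-significant first: 0x52C88FBF.
0x52C88FBF = 1388875711.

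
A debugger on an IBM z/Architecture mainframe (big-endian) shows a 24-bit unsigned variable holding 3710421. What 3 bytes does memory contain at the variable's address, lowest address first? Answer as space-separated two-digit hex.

3710421 in hexadecimal, padded to 24 bits, is 0x389DD5.
Split into bytes (most-significant first): 38 9D D5.
Big-endian stores the most-significant byte at the lowest address.
So the memory order matches the most-significant-first order: 38 9D D5.

38 9D D5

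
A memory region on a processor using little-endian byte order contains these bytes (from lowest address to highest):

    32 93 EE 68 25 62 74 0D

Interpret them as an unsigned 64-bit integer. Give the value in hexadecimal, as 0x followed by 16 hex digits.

Little-endian: lowest address holds the least-significant byte.
Reassemble most-significant byte first: 0D 74 62 25 68 EE 93 32 → 0x0D74622568EE9332.

0x0D74622568EE9332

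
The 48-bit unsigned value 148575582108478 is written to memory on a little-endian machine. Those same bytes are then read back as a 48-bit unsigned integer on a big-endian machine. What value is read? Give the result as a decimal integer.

68426545635463

148575582108478 in 48-bit hexadecimal is 0x8720F2CB3B3E.
Stored little-endian, the bytes at ascending addresses are 3E 3B CB F2 20 87.
Read back as big-endian, the last byte is least significant, giving 0x3E3BCBF22087.
0x3E3BCBF22087 = 68426545635463.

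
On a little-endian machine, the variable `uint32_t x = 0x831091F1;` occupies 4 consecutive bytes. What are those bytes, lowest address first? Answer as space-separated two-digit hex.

Split into bytes (most-significant first): 83 10 91 F1.
In little-endian order the low byte comes first in memory.
So at ascending addresses the bytes are F1 91 10 83.

F1 91 10 83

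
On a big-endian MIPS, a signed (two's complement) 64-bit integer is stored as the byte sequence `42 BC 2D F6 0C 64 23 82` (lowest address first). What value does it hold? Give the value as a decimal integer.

Big-endian: lowest address holds the most-significant byte.
The bytes are already most-significant first: 0x42BC2DF60C642382.
0x42BC2DF60C642382 = 4808769036917941122.

4808769036917941122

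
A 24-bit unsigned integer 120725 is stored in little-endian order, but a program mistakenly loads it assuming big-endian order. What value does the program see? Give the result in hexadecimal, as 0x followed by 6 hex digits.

0x95D701

120725 in 24-bit hexadecimal is 0x01D795.
Stored little-endian, the bytes at ascending addresses are 95 D7 01.
Read back as big-endian, the last byte is least significant, giving 0x95D701.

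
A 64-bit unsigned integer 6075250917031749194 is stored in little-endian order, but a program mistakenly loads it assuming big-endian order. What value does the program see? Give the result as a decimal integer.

6075250917031749194 in 64-bit hexadecimal is 0x544FA0855F0B264A.
Stored little-endian, the bytes at ascending addresses are 4A 26 0B 5F 85 A0 4F 54.
Read back as big-endian, the last byte is least significant, giving 0x4A260B5F85A04F54.
0x4A260B5F85A04F54 = 5342970512813346644.

5342970512813346644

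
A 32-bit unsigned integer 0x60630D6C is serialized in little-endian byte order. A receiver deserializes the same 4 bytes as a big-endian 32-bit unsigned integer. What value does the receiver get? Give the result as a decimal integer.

1812816736

Stored little-endian, the bytes at ascending addresses are 6C 0D 63 60.
Read back as big-endian, the last byte is least significant, giving 0x6C0D6360.
0x6C0D6360 = 1812816736.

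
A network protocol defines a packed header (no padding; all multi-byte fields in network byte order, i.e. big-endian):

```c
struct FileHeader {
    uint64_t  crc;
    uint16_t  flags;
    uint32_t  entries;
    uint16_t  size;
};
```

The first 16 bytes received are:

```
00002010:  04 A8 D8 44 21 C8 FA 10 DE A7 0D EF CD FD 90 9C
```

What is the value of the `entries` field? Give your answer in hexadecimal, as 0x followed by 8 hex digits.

0x0DEFCDFD

`entries` follows `crc` (8 B), `flags` (2 B), so it starts at offset 8 + 2 = 10 and occupies 4 bytes.
Bytes at offsets 10..13: 0D EF CD FD.
Big-endian: lowest address holds the most-significant byte.
The bytes are already most-significant first: 0x0DEFCDFD.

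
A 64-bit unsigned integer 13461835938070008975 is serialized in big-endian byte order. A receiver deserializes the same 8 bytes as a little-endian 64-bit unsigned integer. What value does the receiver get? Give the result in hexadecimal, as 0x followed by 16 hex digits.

13461835938070008975 in 64-bit hexadecimal is 0xBAD20C763940148F.
Stored big-endian, the bytes at ascending addresses are BA D2 0C 76 39 40 14 8F.
Read back as little-endian, the first byte is least significant, giving 0x8F144039760CD2BA.

0x8F144039760CD2BA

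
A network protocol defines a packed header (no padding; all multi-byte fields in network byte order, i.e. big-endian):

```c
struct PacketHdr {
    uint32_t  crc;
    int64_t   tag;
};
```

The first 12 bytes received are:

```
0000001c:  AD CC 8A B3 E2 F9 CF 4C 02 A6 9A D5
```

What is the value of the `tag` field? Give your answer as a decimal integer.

`tag` follows `crc` (4 bytes), so it starts at byte offset 4 and occupies 8 bytes.
Bytes at offsets 4..11: E2 F9 CF 4C 02 A6 9A D5.
Big-endian stores the most-significant byte at the lowest address.
The bytes are already most-significant first: 0xE2F9CF4C02A69AD5.
Top bit is set, so as a signed 64-bit value this is 0xE2F9CF4C02A69AD5 − 2^64 = -2091412626567947563.

-2091412626567947563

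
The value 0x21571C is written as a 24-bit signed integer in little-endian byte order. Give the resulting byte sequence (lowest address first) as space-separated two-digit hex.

Split into bytes (most-significant first): 21 57 1C.
Little-endian stores the least-significant byte at the lowest address.
So at ascending addresses the bytes are 1C 57 21.

1C 57 21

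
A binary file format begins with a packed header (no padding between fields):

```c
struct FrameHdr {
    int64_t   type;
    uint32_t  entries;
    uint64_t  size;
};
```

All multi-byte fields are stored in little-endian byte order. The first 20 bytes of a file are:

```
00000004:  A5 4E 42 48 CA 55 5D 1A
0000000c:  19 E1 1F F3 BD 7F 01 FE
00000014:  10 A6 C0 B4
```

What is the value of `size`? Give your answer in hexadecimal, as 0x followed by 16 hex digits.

0xB4C0A610FE017FBD

`size` follows `type` (8 B), `entries` (4 B), so it starts at offset 8 + 4 = 12 and occupies 8 bytes.
Bytes at offsets 12..19: BD 7F 01 FE 10 A6 C0 B4.
Little-endian stores the least-significant byte at the lowest address.
Reassemble most-significant byte first: B4 C0 A6 10 FE 01 7F BD → 0xB4C0A610FE017FBD.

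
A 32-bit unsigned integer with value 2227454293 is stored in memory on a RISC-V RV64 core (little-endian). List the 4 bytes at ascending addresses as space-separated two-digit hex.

2227454293 in hexadecimal, padded to 32 bits, is 0x84C44155.
Split into bytes (most-significant first): 84 C4 41 55.
Little-endian: lowest address holds the least-significant byte.
So at ascending addresses the bytes are 55 41 C4 84.

55 41 C4 84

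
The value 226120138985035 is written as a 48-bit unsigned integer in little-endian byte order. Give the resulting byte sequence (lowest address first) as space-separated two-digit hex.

226120138985035 in hexadecimal, padded to 48 bits, is 0xCDA7B28F8E4B.
Split into bytes (most-significant first): CD A7 B2 8F 8E 4B.
Little-endian: lowest address holds the least-significant byte.
So at ascending addresses the bytes are 4B 8E 8F B2 A7 CD.

4B 8E 8F B2 A7 CD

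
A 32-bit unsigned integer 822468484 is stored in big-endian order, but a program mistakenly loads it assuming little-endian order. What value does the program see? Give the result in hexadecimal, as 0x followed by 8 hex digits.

0x84DF0531

822468484 in 32-bit hexadecimal is 0x3105DF84.
Stored big-endian, the bytes at ascending addresses are 31 05 DF 84.
Read back as little-endian, the first byte is least significant, giving 0x84DF0531.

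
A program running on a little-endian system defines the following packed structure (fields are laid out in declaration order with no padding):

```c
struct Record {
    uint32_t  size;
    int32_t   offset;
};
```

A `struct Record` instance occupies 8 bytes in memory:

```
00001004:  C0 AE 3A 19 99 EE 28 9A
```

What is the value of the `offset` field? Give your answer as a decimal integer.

`offset` follows `size` (4 bytes), so it starts at byte offset 4 and occupies 4 bytes.
Bytes at offsets 4..7: 99 EE 28 9A.
Little-endian: lowest address holds the least-significant byte.
Reassemble most-significant byte first: 9A 28 EE 99 → 0x9A28EE99.
Top bit is set, so as a signed 32-bit value this is 0x9A28EE99 − 2^32 = -1708593511.

-1708593511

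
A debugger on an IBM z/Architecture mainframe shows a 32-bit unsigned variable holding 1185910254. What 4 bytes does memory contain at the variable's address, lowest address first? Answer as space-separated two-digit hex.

46 AF 8D EE

1185910254 in hexadecimal, padded to 32 bits, is 0x46AF8DEE.
Split into bytes (most-significant first): 46 AF 8D EE.
Big-endian: lowest address holds the most-significant byte.
So the memory order matches the most-significant-first order: 46 AF 8D EE.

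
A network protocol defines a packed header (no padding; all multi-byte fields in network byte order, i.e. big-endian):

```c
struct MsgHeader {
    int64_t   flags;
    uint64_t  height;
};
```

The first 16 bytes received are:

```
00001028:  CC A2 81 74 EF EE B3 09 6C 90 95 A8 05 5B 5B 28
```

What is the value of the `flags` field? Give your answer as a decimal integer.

-3701253604503538935

`flags` is the first field, at byte offset 0, occupying 8 bytes.
Bytes at offsets 0..7: CC A2 81 74 EF EE B3 09.
Big-endian stores the most-significant byte at the lowest address.
The bytes are already most-significant first: 0xCCA28174EFEEB309.
Top bit is set, so as a signed 64-bit value this is 0xCCA28174EFEEB309 − 2^64 = -3701253604503538935.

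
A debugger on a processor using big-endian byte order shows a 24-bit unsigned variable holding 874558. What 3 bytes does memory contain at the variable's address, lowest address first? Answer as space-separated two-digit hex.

874558 in hexadecimal, padded to 24 bits, is 0x0D583E.
Split into bytes (most-significant first): 0D 58 3E.
In big-endian order the high byte comes first in memory.
So the memory order matches the most-significant-first order: 0D 58 3E.

0D 58 3E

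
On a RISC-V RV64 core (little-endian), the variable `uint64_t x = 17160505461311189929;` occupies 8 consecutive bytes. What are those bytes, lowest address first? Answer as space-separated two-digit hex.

A9 B3 9A FB CB 5C 26 EE

17160505461311189929 in hexadecimal, padded to 64 bits, is 0xEE265CCBFB9AB3A9.
Split into bytes (most-significant first): EE 26 5C CB FB 9A B3 A9.
In little-endian order the low byte comes first in memory.
So at ascending addresses the bytes are A9 B3 9A FB CB 5C 26 EE.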